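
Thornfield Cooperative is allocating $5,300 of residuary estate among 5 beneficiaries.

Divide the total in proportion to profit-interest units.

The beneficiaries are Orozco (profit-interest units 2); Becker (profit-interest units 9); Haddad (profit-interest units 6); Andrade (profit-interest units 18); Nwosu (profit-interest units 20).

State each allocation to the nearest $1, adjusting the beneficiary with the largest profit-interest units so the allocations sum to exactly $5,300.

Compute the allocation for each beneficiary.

Profit-interest units total: 2 + 9 + 6 + 18 + 20 = 55.
Raw shares: Orozco 192.73; Becker 867.27; Haddad 578.18; Andrade 1,734.55; Nwosu 1,927.27.
After rounding ($1): Orozco $193; Becker $867; Haddad $578; Andrade $1,735; Nwosu $1,927. Sum = $5,300.
Rounded total matches; no reconciliation needed.

Orozco: $193 | Becker: $867 | Haddad: $578 | Andrade: $1,735 | Nwosu: $1,927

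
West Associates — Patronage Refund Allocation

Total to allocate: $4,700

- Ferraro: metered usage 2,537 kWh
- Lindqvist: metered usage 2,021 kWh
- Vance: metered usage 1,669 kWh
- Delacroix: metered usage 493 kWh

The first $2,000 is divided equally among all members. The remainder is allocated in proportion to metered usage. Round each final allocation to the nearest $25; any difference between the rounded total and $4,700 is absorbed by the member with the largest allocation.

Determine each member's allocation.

$2,000 shared equally gives $500 per member.
Remainder $2,700 by metered usage (total 6,720): Ferraro 1,019.33 → $1,025; Lindqvist 812.01 → $800; Vance 670.58 → $675; Delacroix 198.08 → $200.
Totals: Ferraro $500 + $1,025 = $1,525; Lindqvist $500 + $800 = $1,300; Vance $500 + $675 = $1,175; Delacroix $500 + $200 = $700.

Ferraro: $1,525 | Lindqvist: $1,300 | Vance: $1,175 | Delacroix: $700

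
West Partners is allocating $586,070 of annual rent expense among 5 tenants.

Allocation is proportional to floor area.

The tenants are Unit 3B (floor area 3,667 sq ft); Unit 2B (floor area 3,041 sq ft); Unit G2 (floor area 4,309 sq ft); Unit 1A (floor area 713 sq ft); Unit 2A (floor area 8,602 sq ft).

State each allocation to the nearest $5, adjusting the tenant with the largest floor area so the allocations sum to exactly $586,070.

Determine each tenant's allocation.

Unit 3B: $105,700 | Unit 2B: $87,655 | Unit G2: $124,205 | Unit 1A: $20,550 | Unit 2A: $247,960

Total floor area = 20,332.
Proportional shares: Unit 3B 3,667/20,332 × $586,070 = 105,701.29; Unit 2B 3,041/20,332 × $586,070 = 87,656.84; Unit G2 4,309/20,332 × $586,070 = 124,206.95; Unit 1A 713/20,332 × $586,070 = 20,552.23; Unit 2A 8,602/20,332 × $586,070 = 247,952.69.
Rounded to nearest $5: Unit 3B $105,700; Unit 2B $87,655; Unit G2 $124,205; Unit 1A $20,550; Unit 2A $247,955. Sum = $586,065.
Difference $586,070 − $586,065 = +$5 applied to largest floor area (Unit 2A): Unit 2A becomes $247,960.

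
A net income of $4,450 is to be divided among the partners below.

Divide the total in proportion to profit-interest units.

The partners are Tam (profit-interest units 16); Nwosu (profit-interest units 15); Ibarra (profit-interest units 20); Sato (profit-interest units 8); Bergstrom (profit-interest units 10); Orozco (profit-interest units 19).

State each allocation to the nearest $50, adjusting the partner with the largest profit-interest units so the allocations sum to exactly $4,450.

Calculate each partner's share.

Tam: $800 · Nwosu: $750 · Ibarra: $1,050 · Sato: $400 · Bergstrom: $500 · Orozco: $950

Sum of profit-interest units: 16 + 15 + 20 + 8 + 10 + 19 = 88.
Raw shares: Tam 809.09; Nwosu 758.52; Ibarra 1,011.36; Sato 404.55; Bergstrom 505.68; Orozco 960.80.
At nearest $50: Tam $800; Nwosu $750; Ibarra $1,000; Sato $400; Bergstrom $500; Orozco $950. Sum = $4,400.
Difference $4,450 − $4,400 = +$50 applied to largest profit-interest units (Ibarra): Ibarra becomes $1,050.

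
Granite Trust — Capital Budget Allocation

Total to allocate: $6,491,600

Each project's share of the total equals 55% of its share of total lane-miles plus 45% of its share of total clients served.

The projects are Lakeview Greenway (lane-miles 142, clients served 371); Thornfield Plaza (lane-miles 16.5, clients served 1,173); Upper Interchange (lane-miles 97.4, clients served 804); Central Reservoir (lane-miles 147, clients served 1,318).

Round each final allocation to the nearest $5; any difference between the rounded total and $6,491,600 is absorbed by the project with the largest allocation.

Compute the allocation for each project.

Totals — lane-miles 402.9, clients served 3,666.
Combined weights (55% lane-miles + 45% clients served): Lakeview Greenway 0.2394; Thornfield Plaza 0.1665; Upper Interchange 0.2317; Central Reservoir 0.3625.
Pro-rata amounts: Lakeview Greenway 1,553,989.88; Thornfield Plaza 1,080,912.87; Upper Interchange 1,503,790.20; Central Reservoir 2,352,907.05.
Rounded to nearest $5: Lakeview Greenway $1,553,990; Thornfield Plaza $1,080,915; Upper Interchange $1,503,790; Central Reservoir $2,352,905. Sum = $6,491,600.
Sum already equals the total — no adjustment.

Lakeview Greenway: $1,553,990; Thornfield Plaza: $1,080,915; Upper Interchange: $1,503,790; Central Reservoir: $2,352,905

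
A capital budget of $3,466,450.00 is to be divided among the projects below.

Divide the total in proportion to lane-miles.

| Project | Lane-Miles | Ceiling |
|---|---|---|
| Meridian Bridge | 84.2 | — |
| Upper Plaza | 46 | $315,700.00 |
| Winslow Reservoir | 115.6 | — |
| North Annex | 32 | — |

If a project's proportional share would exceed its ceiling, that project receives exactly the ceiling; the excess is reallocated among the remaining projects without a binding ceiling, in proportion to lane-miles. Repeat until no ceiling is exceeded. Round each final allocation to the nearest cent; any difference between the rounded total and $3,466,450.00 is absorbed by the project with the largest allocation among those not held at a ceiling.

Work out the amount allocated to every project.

Combined lane-miles = 277.8.
Proportional shares (ignoring caps): Meridian Bridge 1,050,666.2707; Upper Plaza 573,998.2001; Winslow Reservoir 1,442,482.4334; North Annex 399,303.0958.
Held at cap: Upper Plaza ($315,700.00); remaining pool $3,150,750.00 reallocated over remaining lane-miles 231.8.
Shares after redistribution: Meridian Bridge 1,144,491.5876 → $1,144,491.59; Winslow Reservoir 1,571,297.2390 → $1,571,297.24; North Annex 434,961.1734 → $434,961.17.

Meridian Bridge: $1,144,491.59; Upper Plaza: $315,700.00; Winslow Reservoir: $1,571,297.24; North Annex: $434,961.17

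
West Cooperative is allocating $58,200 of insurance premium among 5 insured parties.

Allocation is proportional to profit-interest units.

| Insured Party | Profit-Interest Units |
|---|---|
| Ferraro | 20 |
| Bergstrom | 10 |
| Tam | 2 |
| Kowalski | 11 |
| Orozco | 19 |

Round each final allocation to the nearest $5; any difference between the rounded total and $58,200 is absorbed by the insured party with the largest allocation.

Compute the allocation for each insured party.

Combined profit-interest units = 62.
Proportional shares: Ferraro 20/62 × $58,200 = 18,774.19; Bergstrom 10/62 × $58,200 = 9,387.10; Tam 2/62 × $58,200 = 1,877.42; Kowalski 11/62 × $58,200 = 10,325.81; Orozco 19/62 × $58,200 = 17,835.48.
Rounded to nearest $5: Ferraro $18,775; Bergstrom $9,385; Tam $1,875; Kowalski $10,325; Orozco $17,835. Sum = $58,195.
Difference $58,200 − $58,195 = +$5 applied to largest allocation (Ferraro): Ferraro becomes $18,780.

Ferraro: $18,780 | Bergstrom: $9,385 | Tam: $1,875 | Kowalski: $10,325 | Orozco: $17,835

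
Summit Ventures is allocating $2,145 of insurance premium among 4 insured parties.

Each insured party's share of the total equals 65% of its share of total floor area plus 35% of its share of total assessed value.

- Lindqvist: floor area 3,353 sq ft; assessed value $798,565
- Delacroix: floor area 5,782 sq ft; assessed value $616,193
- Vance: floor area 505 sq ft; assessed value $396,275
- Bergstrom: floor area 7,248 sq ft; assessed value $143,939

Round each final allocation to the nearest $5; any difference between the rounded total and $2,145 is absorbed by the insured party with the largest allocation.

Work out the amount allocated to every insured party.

Floor area total 16,888; assessed value total 1,954,972.
Combined weights (65% floor area + 35% assessed value): Lindqvist 0.2720; Delacroix 0.3329; Vance 0.0904; Bergstrom 0.3047.
Raw shares: Lindqvist 583.48; Delacroix 713.98; Vance 193.87; Bergstrom 653.66.
Rounded to nearest $5: Lindqvist $585; Delacroix $715; Vance $195; Bergstrom $655. Sum = $2,150.
Difference $2,145 − $2,150 = −$5 applied to largest allocation (Delacroix): Delacroix becomes $710.

Lindqvist: $585 | Delacroix: $710 | Vance: $195 | Bergstrom: $655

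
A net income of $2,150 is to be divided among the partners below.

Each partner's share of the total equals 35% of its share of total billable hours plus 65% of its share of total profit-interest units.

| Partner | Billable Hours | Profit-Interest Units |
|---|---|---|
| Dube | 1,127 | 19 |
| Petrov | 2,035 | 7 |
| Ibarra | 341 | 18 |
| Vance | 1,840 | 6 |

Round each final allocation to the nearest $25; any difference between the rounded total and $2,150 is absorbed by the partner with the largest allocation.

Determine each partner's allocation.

Dube: $700 | Petrov: $475 | Ibarra: $550 | Vance: $425

Billable hours total 5,343; profit-interest units total 50.
Blended shares (35% billable hours + 65% profit-interest units): Dube 0.3208; Petrov 0.2243; Ibarra 0.2563; Vance 0.1985.
Pro-rata amounts: Dube 689.77; Petrov 482.26; Ibarra 551.13; Vance 426.84.
After rounding ($25): Dube $700; Petrov $475; Ibarra $550; Vance $425. Sum = $2,150.
Sum already equals the total — no adjustment.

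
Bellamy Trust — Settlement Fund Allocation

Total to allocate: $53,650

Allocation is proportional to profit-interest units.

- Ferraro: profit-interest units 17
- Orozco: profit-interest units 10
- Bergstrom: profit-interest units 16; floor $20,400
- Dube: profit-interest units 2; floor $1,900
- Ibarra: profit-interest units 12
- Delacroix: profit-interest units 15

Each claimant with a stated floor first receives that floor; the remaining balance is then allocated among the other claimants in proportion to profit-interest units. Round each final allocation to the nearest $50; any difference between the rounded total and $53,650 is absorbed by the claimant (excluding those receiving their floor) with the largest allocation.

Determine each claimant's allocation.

Fund the minimums — Bergstrom $20,400; Dube $1,900. Residual $31,350.
Residual split over remaining profit-interest units 54: Ferraro 9,869.44 → $9,850; Orozco 5,805.56 → $5,800; Ibarra 6,966.67 → $6,950; Delacroix 8,708.33 → $8,700.
Rounding difference +$50 applied to Ferraro → $9,900.

Ferraro: $9,900 · Orozco: $5,800 · Bergstrom: $20,400 · Dube: $1,900 · Ibarra: $6,950 · Delacroix: $8,700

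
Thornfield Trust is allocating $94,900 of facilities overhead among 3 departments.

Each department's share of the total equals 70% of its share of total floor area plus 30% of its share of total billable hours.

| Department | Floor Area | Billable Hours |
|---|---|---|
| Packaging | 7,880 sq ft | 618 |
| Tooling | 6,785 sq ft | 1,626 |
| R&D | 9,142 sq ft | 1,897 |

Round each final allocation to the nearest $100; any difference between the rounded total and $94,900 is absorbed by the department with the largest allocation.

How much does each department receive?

Floor area total 23,807; billable hours total 4,141.
Combined weights (70% floor area + 30% billable hours): Packaging 0.2765; Tooling 0.3173; R&D 0.4062.
Proportional shares: Packaging 26,236.85; Tooling 30,111.56; R&D 38,551.59.
At nearest $100: Packaging $26,200; Tooling $30,100; R&D $38,600. Sum = $94,900.
Rounded total matches; no reconciliation needed.

Packaging: $26,200; Tooling: $30,100; R&D: $38,600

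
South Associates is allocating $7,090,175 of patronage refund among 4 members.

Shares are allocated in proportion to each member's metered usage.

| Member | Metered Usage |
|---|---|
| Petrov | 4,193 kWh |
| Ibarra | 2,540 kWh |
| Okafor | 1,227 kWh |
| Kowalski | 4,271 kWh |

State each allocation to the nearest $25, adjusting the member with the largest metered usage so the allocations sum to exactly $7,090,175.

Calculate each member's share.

Metered usage total: 12,231.
Pro-rata amounts: Petrov 4,193/12,231 × $7,090,175 = 2,430,635.58; Ibarra 2,540/12,231 × $7,090,175 = 1,472,409.82; Okafor 1,227/12,231 × $7,090,175 = 711,278.29; Kowalski 4,271/12,231 × $7,090,175 = 2,475,851.31.
Rounded to nearest $25: Petrov $2,430,625; Ibarra $1,472,400; Okafor $711,275; Kowalski $2,475,850. Sum = $7,090,150.
Difference $7,090,175 − $7,090,150 = +$25 applied to largest metered usage (Kowalski): Kowalski becomes $2,475,875.

Petrov: $2,430,625; Ibarra: $1,472,400; Okafor: $711,275; Kowalski: $2,475,875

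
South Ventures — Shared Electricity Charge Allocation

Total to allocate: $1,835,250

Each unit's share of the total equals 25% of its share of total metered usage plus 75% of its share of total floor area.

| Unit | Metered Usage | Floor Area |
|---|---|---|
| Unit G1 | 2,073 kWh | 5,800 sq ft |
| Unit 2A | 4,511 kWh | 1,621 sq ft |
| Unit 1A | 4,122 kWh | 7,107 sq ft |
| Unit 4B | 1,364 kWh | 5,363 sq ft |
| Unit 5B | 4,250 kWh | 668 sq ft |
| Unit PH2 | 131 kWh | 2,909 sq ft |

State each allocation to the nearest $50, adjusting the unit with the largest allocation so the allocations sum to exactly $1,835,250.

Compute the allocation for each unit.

Metered usage total 16,451; floor area total 23,468.
Combined weights (25% metered usage + 75% floor area): Unit G1 0.2169; Unit 2A 0.1204; Unit 1A 0.2898; Unit 4B 0.1921; Unit 5B 0.0859; Unit PH2 0.0950.
Unrounded shares: Unit G1 397,994.94; Unit 2A 220,884.54; Unit 1A 531,798.56; Unit 4B 352,590.40; Unit 5B 157,710.30; Unit PH2 174,271.26.
Rounded to nearest $50: Unit G1 $398,000; Unit 2A $220,900; Unit 1A $531,800; Unit 4B $352,600; Unit 5B $157,700; Unit PH2 $174,250. Sum = $1,835,250.
No rounding difference to absorb.

Unit G1: $398,000 | Unit 2A: $220,900 | Unit 1A: $531,800 | Unit 4B: $352,600 | Unit 5B: $157,700 | Unit PH2: $174,250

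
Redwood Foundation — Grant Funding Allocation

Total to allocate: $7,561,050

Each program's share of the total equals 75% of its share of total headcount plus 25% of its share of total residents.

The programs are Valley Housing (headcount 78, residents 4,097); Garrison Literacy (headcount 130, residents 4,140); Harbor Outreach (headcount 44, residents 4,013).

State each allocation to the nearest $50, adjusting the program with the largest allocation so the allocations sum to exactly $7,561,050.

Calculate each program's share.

Totals — headcount 252, residents 12,250.
Blended shares (75% headcount + 25% residents): Valley Housing 0.3158; Garrison Literacy 0.4714; Harbor Outreach 0.2129.
Unrounded shares: Valley Housing 2,387,440.11; Garrison Literacy 3,564,237.82; Harbor Outreach 1,609,372.06.
Rounded to nearest $50: Valley Housing $2,387,450; Garrison Literacy $3,564,250; Harbor Outreach $1,609,350. Sum = $7,561,050.
No rounding difference to absorb.

Valley Housing: $2,387,450 | Garrison Literacy: $3,564,250 | Harbor Outreach: $1,609,350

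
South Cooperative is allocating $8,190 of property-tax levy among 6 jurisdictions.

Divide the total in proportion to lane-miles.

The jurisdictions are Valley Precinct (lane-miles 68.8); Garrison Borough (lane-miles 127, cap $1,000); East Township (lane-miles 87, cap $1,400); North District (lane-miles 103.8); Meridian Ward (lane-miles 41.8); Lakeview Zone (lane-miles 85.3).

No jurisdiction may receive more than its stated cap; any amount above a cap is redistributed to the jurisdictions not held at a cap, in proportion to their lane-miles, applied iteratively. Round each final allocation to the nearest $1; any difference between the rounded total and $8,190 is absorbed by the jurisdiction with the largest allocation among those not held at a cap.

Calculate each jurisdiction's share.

Lane-miles total: 513.7.
Unconstrained shares: Valley Precinct 1,096.89; Garrison Borough 2,024.78; East Township 1,387.05; North District 1,654.90; Meridian Ward 666.42; Lakeview Zone 1,359.95.
Capped: Garrison Borough ($1,000); residual $7,190 reallocated over remaining lane-miles 386.7.
Capped: East Township ($1,400); residual $5,790 reallocated over remaining lane-miles 299.7.
Remaining shares: Valley Precinct 1,329.17 → $1,329; North District 2,005.35 → $2,005; Meridian Ward 807.55 → $808; Lakeview Zone 1,647.94 → $1,648.

Valley Precinct: $1,329 · Garrison Borough: $1,000 · East Township: $1,400 · North District: $2,005 · Meridian Ward: $808 · Lakeview Zone: $1,648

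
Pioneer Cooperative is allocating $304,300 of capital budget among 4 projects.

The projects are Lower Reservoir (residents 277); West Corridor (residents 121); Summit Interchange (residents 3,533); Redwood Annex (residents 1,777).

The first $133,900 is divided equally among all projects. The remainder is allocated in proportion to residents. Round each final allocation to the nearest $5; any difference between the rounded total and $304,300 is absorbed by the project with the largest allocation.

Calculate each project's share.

Equal tier: $133,900 ÷ 4 = $33,475 apiece.
Remainder $170,400 by residents (total 5,708): Lower Reservoir 8,269.24 → $8,270; West Corridor 3,612.19 → $3,610; Summit Interchange 105,470.08 → $105,470; Redwood Annex 53,048.49 → $53,050.
Totals: Lower Reservoir $33,475 + $8,270 = $41,745; West Corridor $33,475 + $3,610 = $37,085; Summit Interchange $33,475 + $105,470 = $138,945; Redwood Annex $33,475 + $53,050 = $86,525.

Lower Reservoir: $41,745 | West Corridor: $37,085 | Summit Interchange: $138,945 | Redwood Annex: $86,525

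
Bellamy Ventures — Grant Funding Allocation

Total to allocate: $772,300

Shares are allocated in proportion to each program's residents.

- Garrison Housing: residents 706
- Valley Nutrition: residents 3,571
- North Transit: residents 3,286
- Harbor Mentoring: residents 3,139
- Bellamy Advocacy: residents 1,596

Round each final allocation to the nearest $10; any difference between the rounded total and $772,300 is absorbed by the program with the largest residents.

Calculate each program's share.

Garrison Housing: $44,340; Valley Nutrition: $224,240; North Transit: $206,360; Harbor Mentoring: $197,130; Bellamy Advocacy: $100,230

Residents total: 12,298.
Raw shares: Garrison Housing 706/12,298 × $772,300 = 44,335.97; Valley Nutrition 3,571/12,298 × $772,300 = 224,254.62; North Transit 3,286/12,298 × $772,300 = 206,356.95; Harbor Mentoring 3,139/12,298 × $772,300 = 197,125.52; Bellamy Advocacy 1,596/12,298 × $772,300 = 100,226.93.
At nearest $10: Garrison Housing $44,340; Valley Nutrition $224,250; North Transit $206,360; Harbor Mentoring $197,130; Bellamy Advocacy $100,230. Sum = $772,310.
Difference $772,300 − $772,310 = −$10 applied to largest residents (Valley Nutrition): Valley Nutrition becomes $224,240.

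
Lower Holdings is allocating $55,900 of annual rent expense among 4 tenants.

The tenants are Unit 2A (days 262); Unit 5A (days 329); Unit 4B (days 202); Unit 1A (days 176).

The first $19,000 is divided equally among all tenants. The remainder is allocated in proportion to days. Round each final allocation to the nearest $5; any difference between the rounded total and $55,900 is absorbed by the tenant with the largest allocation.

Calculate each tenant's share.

Unit 2A: $14,725 | Unit 5A: $17,285 | Unit 4B: $12,440 | Unit 1A: $11,450

First tranche $19,000 split equally: $4,750 each.
Remainder $36,900 by days (total 969): Unit 2A 9,977.09 → $9,975; Unit 5A 12,528.48 → $12,530; Unit 4B 7,692.26 → $7,690; Unit 1A 6,702.17 → $6,700.
Rounding difference +$5 on remainder applied to Unit 5A.
Totals: Unit 2A $4,750 + $9,975 = $14,725; Unit 5A $4,750 + $12,535 = $17,285; Unit 4B $4,750 + $7,690 = $12,440; Unit 1A $4,750 + $6,700 = $11,450.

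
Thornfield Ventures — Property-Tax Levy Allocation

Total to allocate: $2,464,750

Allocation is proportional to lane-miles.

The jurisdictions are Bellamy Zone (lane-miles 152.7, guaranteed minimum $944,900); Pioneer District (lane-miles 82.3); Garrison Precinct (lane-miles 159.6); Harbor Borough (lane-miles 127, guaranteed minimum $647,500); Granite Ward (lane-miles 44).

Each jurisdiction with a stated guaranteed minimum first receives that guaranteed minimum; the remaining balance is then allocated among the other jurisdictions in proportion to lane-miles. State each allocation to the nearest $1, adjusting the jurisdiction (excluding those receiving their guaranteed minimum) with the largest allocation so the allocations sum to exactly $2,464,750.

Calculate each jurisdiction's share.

Guaranteed amounts: Bellamy Zone $944,900; Harbor Borough $647,500. Balance $872,350.
Balance split over remaining lane-miles 285.9: Pioneer District 251,117.19 → $251,117; Garrison Precinct 486,978.17 → $486,978; Granite Ward 134,254.63 → $134,255.

Bellamy Zone: $944,900 · Pioneer District: $251,117 · Garrison Precinct: $486,978 · Harbor Borough: $647,500 · Granite Ward: $134,255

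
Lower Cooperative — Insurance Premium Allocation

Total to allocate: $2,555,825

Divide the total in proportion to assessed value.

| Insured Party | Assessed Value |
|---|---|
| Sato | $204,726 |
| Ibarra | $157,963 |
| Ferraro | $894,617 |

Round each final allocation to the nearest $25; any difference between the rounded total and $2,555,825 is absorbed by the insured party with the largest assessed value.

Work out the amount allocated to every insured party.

Assessed value total: 204,726 + 157,963 + 894,617 = 1,257,306.
Proportional shares: Sato 416,162.68; Ibarra 321,103.84; Ferraro 1,818,558.48.
At nearest $25: Sato $416,175; Ibarra $321,100; Ferraro $1,818,550. Sum = $2,555,825.
Rounded total matches; no reconciliation needed.

Sato: $416,175 | Ibarra: $321,100 | Ferraro: $1,818,550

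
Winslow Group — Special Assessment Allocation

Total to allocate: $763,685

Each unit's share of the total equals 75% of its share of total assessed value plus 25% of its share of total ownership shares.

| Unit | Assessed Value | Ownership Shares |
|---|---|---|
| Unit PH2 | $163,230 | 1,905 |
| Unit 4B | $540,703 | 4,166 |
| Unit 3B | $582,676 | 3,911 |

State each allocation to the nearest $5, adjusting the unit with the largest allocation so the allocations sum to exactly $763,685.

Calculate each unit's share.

Unit PH2: $109,100; Unit 4B: $320,390; Unit 3B: $334,195

Assessed value total 1,286,609; ownership shares total 9,982.
Blended shares (75% assessed value + 25% ownership shares): Unit PH2 0.1429; Unit 4B 0.4195; Unit 3B 0.4376.
Unrounded shares: Unit PH2 109,101.69; Unit 4B 320,387.66; Unit 3B 334,195.64.
At nearest $5: Unit PH2 $109,100; Unit 4B $320,390; Unit 3B $334,195. Sum = $763,685.
Rounded total matches; no reconciliation needed.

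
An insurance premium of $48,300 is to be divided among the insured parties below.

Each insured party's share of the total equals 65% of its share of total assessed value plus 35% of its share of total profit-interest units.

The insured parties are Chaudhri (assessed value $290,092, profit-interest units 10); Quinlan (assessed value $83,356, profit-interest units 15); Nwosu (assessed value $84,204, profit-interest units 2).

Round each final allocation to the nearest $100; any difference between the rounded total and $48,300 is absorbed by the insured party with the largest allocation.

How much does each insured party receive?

Totals — assessed value 457,652, profit-interest units 27.
Combined weights (65% assessed value + 35% profit-interest units): Chaudhri 0.5416; Quinlan 0.3128; Nwosu 0.1455.
Raw shares: Chaudhri 26,161.47; Quinlan 15,109.90; Nwosu 7,028.63.
After rounding ($100): Chaudhri $26,200; Quinlan $15,100; Nwosu $7,000. Sum = $48,300.
Sum already equals the total — no adjustment.

Chaudhri: $26,200 | Quinlan: $15,100 | Nwosu: $7,000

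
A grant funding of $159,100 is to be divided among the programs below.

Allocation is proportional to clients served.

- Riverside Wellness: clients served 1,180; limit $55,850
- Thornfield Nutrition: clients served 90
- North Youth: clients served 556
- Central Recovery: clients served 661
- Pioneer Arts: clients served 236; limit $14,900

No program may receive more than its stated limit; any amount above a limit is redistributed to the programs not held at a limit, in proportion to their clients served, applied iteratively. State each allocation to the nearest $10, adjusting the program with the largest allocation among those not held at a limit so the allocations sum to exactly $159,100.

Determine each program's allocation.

Sum of clients served: 2,723.
Unconstrained shares: Riverside Wellness 68,945.28; Thornfield Nutrition 5,258.54; North Youth 32,486.08; Central Recovery 38,621.04; Pioneer Arts 13,789.06.
Capped: Riverside Wellness ($55,850); residual $103,250 reallocated over remaining clients served 1,543.
Capped: Pioneer Arts ($14,900); residual $88,350 reallocated over remaining clients served 1,307.
Remaining shares: Thornfield Nutrition 6,083.78 → $6,080; North Youth 37,584.24 → $37,580; Central Recovery 44,681.98 → $44,680.
Rounding difference +$10 applied to Central Recovery → $44,690.

Riverside Wellness: $55,850 · Thornfield Nutrition: $6,080 · North Youth: $37,580 · Central Recovery: $44,690 · Pioneer Arts: $14,900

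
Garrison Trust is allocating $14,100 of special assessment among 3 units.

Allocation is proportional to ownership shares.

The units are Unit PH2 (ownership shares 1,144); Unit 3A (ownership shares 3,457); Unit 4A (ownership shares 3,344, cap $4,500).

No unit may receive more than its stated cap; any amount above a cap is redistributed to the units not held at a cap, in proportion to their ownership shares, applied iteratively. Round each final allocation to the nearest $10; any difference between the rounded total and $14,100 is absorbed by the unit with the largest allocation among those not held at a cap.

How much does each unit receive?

Unit PH2: $2,390 · Unit 3A: $7,210 · Unit 4A: $4,500

Ownership shares total: 7,945.
Unconstrained shares: Unit PH2 2,030.26; Unit 3A 6,135.14; Unit 4A 5,934.60.
Cap binds for Unit 4A ($4,500); residual $9,600 reallocated over remaining ownership shares 4,601.
Redistributed shares: Unit PH2 2,386.96 → $2,390; Unit 3A 7,213.04 → $7,210.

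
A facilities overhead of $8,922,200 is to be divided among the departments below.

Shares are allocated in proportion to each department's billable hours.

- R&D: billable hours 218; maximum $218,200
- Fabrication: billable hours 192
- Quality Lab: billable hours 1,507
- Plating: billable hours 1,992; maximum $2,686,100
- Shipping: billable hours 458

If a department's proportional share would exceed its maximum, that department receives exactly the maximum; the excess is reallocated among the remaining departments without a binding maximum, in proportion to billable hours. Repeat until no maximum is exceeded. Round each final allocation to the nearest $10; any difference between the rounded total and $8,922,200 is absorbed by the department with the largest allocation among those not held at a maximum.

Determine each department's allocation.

R&D: $218,200 · Fabrication: $535,670 · Quality Lab: $4,204,440 · Plating: $2,686,100 · Shipping: $1,277,790

Total billable hours = 4,367.
Proportional shares (ignoring caps): R&D 445,394.92; Fabrication 392,274.42; Quality Lab 3,078,945.59; Plating 4,069,847.13; Shipping 935,737.94.
Cap binds for R&D ($218,200), Plating ($2,686,100); remaining pool $6,017,900 reallocated over remaining billable hours 2,157.
Remaining shares: Fabrication 535,668.43 → $535,670; Quality Lab 4,204,439.17 → $4,204,440; Shipping 1,277,792.40 → $1,277,790.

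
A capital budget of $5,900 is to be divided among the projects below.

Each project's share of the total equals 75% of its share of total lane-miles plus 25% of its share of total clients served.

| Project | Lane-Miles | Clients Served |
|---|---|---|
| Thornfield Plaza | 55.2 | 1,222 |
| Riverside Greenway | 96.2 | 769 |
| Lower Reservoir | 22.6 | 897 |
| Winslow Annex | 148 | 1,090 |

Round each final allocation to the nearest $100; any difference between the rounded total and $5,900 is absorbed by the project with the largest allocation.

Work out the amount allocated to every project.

Thornfield Plaza: $1,200; Riverside Greenway: $1,600; Lower Reservoir: $600; Winslow Annex: $2,500

Lane-miles total 322; clients served total 3,978.
Composite weights (75% lane-miles + 25% clients served): Thornfield Plaza 0.2054; Riverside Greenway 0.2724; Lower Reservoir 0.1090; Winslow Annex 0.4132.
Unrounded shares: Thornfield Plaza 1,211.68; Riverside Greenway 1,607.14; Lower Reservoir 643.17; Winslow Annex 2,438.01.
Rounded to nearest $100: Thornfield Plaza $1,200; Riverside Greenway $1,600; Lower Reservoir $600; Winslow Annex $2,400. Sum = $5,800.
Difference $5,900 − $5,800 = +$100 applied to largest allocation (Winslow Annex): Winslow Annex becomes $2,500.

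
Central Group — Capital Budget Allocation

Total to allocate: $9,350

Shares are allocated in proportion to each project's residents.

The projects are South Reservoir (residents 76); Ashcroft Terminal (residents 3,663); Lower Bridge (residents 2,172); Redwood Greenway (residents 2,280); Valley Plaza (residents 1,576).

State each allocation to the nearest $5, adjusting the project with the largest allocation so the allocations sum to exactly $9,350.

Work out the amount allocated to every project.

Residents total: 9,767.
Raw shares: South Reservoir 76/9,767 × $9,350 = 72.76; Ashcroft Terminal 3,663/9,767 × $9,350 = 3,506.61; Lower Bridge 2,172/9,767 × $9,350 = 2,079.27; Redwood Greenway 2,280/9,767 × $9,350 = 2,182.66; Valley Plaza 1,576/9,767 × $9,350 = 1,508.71.
Rounded to nearest $5: South Reservoir $75; Ashcroft Terminal $3,505; Lower Bridge $2,080; Redwood Greenway $2,185; Valley Plaza $1,510. Sum = $9,355.
Difference $9,350 − $9,355 = −$5 applied to largest allocation (Ashcroft Terminal): Ashcroft Terminal becomes $3,500.

South Reservoir: $75; Ashcroft Terminal: $3,500; Lower Bridge: $2,080; Redwood Greenway: $2,185; Valley Plaza: $1,510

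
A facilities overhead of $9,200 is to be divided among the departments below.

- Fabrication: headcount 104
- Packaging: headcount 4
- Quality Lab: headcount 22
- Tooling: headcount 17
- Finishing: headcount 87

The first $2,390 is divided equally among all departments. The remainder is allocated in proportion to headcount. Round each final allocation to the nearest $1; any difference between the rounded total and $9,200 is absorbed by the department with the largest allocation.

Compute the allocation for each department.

Equal tier: $2,390 ÷ 5 = $478 apiece.
Remainder $6,810 by headcount (total 234): Fabrication 3,026.67 → $3,027; Packaging 116.41 → $116; Quality Lab 640.26 → $640; Tooling 494.74 → $495; Finishing 2,531.92 → $2,532.
Totals: Fabrication $478 + $3,027 = $3,505; Packaging $478 + $116 = $594; Quality Lab $478 + $640 = $1,118; Tooling $478 + $495 = $973; Finishing $478 + $2,532 = $3,010.

Fabrication: $3,505 | Packaging: $594 | Quality Lab: $1,118 | Tooling: $973 | Finishing: $3,010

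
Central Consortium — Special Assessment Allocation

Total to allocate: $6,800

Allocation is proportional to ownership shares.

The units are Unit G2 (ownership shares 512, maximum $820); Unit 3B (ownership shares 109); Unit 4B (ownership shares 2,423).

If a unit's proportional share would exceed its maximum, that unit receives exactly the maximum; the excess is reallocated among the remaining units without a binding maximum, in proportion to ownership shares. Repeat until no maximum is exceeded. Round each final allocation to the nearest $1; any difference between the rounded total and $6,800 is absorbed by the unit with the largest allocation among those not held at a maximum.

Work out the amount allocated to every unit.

Unit G2: $820 | Unit 3B: $257 | Unit 4B: $5,723

Sum of ownership shares: 3,044.
Proportional shares (ignoring caps): Unit G2 1,143.76; Unit 3B 243.495; Unit 4B 5,412.75.
Cap binds for Unit G2 ($820); balance $5,980 reallocated over remaining ownership shares 2,532.
Remaining shares: Unit 3B 257.43 → $257; Unit 4B 5,722.57 → $5,723.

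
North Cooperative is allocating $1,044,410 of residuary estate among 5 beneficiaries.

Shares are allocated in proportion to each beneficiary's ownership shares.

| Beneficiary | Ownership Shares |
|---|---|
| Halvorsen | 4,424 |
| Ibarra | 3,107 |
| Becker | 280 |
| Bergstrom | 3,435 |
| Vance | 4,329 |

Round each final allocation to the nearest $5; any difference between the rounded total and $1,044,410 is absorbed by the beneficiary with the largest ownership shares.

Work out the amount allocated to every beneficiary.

Halvorsen: $296,660 · Ibarra: $208,345 · Becker: $18,775 · Bergstrom: $230,340 · Vance: $290,290

Ownership shares total: 4,424 + 3,107 + 280 + 3,435 + 4,329 = 15,575.
Raw shares: Halvorsen 296,659.38; Ibarra 208,345.55; Becker 18,775.91; Bergstrom 230,340.18; Vance 290,288.98.
At nearest $5: Halvorsen $296,660; Ibarra $208,345; Becker $18,775; Bergstrom $230,340; Vance $290,290. Sum = $1,044,410.
Rounded total matches; no reconciliation needed.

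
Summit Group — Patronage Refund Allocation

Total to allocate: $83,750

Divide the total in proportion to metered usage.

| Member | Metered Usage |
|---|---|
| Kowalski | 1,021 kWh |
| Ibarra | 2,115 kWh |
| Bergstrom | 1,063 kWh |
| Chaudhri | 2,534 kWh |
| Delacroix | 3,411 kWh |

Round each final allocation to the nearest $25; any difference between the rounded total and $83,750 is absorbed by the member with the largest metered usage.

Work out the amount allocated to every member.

Kowalski: $8,425 · Ibarra: $17,450 · Bergstrom: $8,775 · Chaudhri: $20,925 · Delacroix: $28,175

Metered usage total: 10,144.
Raw shares: Kowalski 1,021/10,144 × $83,750 = 8,429.49; Ibarra 2,115/10,144 × $83,750 = 17,461.68; Bergstrom 1,063/10,144 × $83,750 = 8,776.25; Chaudhri 2,534/10,144 × $83,750 = 20,920.99; Delacroix 3,411/10,144 × $83,750 = 28,161.60.
After rounding ($25): Kowalski $8,425; Ibarra $17,450; Bergstrom $8,775; Chaudhri $20,925; Delacroix $28,150. Sum = $83,725.
Difference $83,750 − $83,725 = +$25 applied to largest metered usage (Delacroix): Delacroix becomes $28,175.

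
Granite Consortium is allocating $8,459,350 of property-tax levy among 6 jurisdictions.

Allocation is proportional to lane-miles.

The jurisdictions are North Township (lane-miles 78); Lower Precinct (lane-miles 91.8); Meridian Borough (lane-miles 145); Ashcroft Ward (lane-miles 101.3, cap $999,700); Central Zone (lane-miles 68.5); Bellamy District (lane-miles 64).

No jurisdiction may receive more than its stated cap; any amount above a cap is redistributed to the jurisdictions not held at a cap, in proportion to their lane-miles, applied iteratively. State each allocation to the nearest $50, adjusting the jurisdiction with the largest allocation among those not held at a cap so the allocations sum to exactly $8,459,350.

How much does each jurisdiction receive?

Combined lane-miles = 548.6.
Proportional shares (ignoring caps): North Township 1,202,751.18; Lower Precinct 1,415,545.63; Meridian Borough 2,235,883.61; Ashcroft Ward 1,562,034.55; Central Zone 1,056,262.26; Bellamy District 986,872.77.
Cap binds for Ashcroft Ward ($999,700); remaining pool $7,459,650 reallocated over remaining lane-miles 447.3.
Remaining shares: North Township 1,300,810.87 → $1,300,800; Lower Precinct 1,530,954.33 → $1,530,950; Meridian Borough 2,418,174.04 → $2,418,150; Central Zone 1,142,378.77 → $1,142,400; Bellamy District 1,067,331.99 → $1,067,350.

North Township: $1,300,800; Lower Precinct: $1,530,950; Meridian Borough: $2,418,150; Ashcroft Ward: $999,700; Central Zone: $1,142,400; Bellamy District: $1,067,350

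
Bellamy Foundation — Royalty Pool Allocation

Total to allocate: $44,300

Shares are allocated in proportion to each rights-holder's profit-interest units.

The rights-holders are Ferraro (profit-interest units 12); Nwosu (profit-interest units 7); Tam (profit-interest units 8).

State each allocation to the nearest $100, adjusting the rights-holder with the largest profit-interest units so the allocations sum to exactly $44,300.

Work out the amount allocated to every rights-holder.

Ferraro: $19,700 | Nwosu: $11,500 | Tam: $13,100

Profit-interest units total: 12 + 7 + 8 = 27.
Pro-rata amounts: Ferraro 19,688.89; Nwosu 11,485.19; Tam 13,125.93.
After rounding ($100): Ferraro $19,700; Nwosu $11,500; Tam $13,100. Sum = $44,300.
No rounding difference to absorb.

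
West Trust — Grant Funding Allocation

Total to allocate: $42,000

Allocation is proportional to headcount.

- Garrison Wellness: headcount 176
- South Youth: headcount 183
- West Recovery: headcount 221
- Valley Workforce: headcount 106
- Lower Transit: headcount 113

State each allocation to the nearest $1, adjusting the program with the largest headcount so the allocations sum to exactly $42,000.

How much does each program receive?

Garrison Wellness: $9,252 · South Youth: $9,620 · West Recovery: $11,616 · Valley Workforce: $5,572 · Lower Transit: $5,940

Total headcount = 799.
Pro-rata amounts: Garrison Wellness 176/799 × $42,000 = 9,251.56; South Youth 183/799 × $42,000 = 9,619.52; West Recovery 221/799 × $42,000 = 11,617.02; Valley Workforce 106/799 × $42,000 = 5,571.96; Lower Transit 113/799 × $42,000 = 5,939.92.
After rounding ($1): Garrison Wellness $9,252; South Youth $9,620; West Recovery $11,617; Valley Workforce $5,572; Lower Transit $5,940. Sum = $42,001.
Difference $42,000 − $42,001 = −$1 applied to largest headcount (West Recovery): West Recovery becomes $11,616.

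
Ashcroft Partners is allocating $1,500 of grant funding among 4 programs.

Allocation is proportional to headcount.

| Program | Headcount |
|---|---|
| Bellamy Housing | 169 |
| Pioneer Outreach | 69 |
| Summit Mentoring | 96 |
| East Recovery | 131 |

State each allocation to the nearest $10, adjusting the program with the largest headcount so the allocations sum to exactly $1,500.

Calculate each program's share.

Sum of headcount: 169 + 69 + 96 + 131 = 465.
Raw shares: Bellamy Housing 545.16; Pioneer Outreach 222.58; Summit Mentoring 309.68; East Recovery 422.58.
After rounding ($10): Bellamy Housing $550; Pioneer Outreach $220; Summit Mentoring $310; East Recovery $420. Sum = $1,500.
Sum already equals the total — no adjustment.

Bellamy Housing: $550 | Pioneer Outreach: $220 | Summit Mentoring: $310 | East Recovery: $420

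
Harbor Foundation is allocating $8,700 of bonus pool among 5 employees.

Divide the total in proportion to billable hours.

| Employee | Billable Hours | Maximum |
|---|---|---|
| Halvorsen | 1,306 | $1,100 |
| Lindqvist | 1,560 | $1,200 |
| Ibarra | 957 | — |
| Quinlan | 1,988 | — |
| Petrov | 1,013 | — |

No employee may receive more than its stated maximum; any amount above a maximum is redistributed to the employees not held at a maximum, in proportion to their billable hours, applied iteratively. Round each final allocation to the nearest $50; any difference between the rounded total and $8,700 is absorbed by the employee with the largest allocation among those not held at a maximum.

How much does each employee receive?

Halvorsen: $1,100 | Lindqvist: $1,200 | Ibarra: $1,550 | Quinlan: $3,200 | Petrov: $1,650

Total billable hours = 6,824.
Pro-rata shares before constraints: Halvorsen 1,665.04; Lindqvist 1,988.86; Ibarra 1,220.09; Quinlan 2,534.53; Petrov 1,291.49.
Cap binds for Halvorsen ($1,100), Lindqvist ($1,200); residual $6,400 reallocated over remaining billable hours 3,958.
Shares after redistribution: Ibarra 1,547.45 → $1,550; Quinlan 3,214.55 → $3,200; Petrov 1,638.00 → $1,650.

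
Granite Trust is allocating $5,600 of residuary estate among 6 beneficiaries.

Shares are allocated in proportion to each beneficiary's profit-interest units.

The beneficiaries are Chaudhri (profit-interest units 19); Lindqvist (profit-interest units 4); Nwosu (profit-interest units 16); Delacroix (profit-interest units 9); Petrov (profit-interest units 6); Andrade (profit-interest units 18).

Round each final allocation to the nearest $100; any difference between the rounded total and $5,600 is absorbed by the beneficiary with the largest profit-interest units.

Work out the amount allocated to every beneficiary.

Sum of profit-interest units: 19 + 4 + 16 + 9 + 6 + 18 = 72.
Pro-rata amounts: Chaudhri 1,477.78; Lindqvist 311.11; Nwosu 1,244.44; Delacroix 700.00; Petrov 466.67; Andrade 1,400.00.
At nearest $100: Chaudhri $1,500; Lindqvist $300; Nwosu $1,200; Delacroix $700; Petrov $500; Andrade $1,400. Sum = $5,600.
Rounded total matches; no reconciliation needed.

Chaudhri: $1,500 · Lindqvist: $300 · Nwosu: $1,200 · Delacroix: $700 · Petrov: $500 · Andrade: $1,400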